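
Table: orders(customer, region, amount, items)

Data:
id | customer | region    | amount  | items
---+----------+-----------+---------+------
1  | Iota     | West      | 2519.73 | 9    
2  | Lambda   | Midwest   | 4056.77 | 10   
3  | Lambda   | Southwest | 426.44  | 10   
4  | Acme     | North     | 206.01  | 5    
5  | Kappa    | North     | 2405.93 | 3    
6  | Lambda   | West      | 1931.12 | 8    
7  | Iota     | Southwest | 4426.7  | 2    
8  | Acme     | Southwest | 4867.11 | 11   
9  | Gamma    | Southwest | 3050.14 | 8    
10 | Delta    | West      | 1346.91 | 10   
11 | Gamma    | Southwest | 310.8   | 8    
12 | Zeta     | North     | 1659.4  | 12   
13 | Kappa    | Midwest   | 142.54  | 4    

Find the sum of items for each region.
SELECT region, SUM(items) as result
FROM orders
GROUP BY region

Result:
  Midwest: 14
  North: 20
  Southwest: 39
  West: 27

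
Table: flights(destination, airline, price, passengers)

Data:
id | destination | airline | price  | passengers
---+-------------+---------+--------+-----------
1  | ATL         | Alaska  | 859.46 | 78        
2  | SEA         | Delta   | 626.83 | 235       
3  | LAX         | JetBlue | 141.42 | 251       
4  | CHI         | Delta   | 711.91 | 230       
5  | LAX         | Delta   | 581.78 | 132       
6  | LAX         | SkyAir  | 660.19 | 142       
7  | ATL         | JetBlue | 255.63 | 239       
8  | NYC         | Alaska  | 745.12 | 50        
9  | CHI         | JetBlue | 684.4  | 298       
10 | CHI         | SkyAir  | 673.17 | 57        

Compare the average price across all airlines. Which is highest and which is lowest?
SELECT airline, AVG(price)
FROM flights
GROUP BY airline
ORDER BY AVG(price)

All groups:
  JetBlue: 360.48
  Delta: 640.17
  SkyAir: 666.68
  Alaska: 802.29

Highest: Alaska (802.29)
Lowest: JetBlue (360.48)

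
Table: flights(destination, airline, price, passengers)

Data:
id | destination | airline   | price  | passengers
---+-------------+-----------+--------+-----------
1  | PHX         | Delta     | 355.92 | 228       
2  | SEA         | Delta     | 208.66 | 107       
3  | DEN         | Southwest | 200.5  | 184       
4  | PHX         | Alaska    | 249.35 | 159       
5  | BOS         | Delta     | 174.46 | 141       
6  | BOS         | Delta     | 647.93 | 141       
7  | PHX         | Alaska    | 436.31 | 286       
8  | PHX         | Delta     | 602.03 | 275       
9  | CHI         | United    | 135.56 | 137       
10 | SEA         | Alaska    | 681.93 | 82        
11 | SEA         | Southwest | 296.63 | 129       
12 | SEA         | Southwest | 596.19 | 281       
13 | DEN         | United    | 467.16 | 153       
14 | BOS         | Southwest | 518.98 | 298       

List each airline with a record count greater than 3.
SELECT airline, COUNT(*) as cnt
FROM flights
GROUP BY airline
HAVING COUNT(*) > 3

Result:
  Delta: 5
  Southwest: 4

Note: HAVING filters groups after aggregation, WHERE filters rows before.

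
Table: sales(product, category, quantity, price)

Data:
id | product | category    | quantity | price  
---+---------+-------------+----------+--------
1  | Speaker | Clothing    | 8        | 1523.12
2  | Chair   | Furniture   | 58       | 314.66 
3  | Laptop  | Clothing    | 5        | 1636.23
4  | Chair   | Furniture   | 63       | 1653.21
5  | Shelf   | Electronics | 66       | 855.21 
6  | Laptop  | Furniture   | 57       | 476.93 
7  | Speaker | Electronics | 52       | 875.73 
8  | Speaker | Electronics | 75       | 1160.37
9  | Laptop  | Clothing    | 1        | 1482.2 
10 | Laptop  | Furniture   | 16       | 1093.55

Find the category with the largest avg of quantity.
SELECT category, AVG(quantity) as val
FROM sales
GROUP BY category
ORDER BY val DESC
LIMIT 1

Result: Electronics with avg(quantity) = 64.33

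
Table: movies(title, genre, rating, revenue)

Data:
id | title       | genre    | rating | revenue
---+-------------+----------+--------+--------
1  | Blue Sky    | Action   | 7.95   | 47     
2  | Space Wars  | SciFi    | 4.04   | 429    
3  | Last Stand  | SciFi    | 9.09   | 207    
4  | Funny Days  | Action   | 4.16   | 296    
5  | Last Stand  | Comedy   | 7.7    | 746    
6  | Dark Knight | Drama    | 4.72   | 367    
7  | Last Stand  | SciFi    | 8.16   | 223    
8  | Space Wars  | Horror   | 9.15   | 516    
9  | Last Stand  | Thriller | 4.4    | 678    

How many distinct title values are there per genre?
SELECT genre, COUNT(DISTINCT title)
FROM movies
GROUP BY genre

Result:
  Action: 2 distinct
  Comedy: 1 distinct
  Drama: 1 distinct
  Horror: 1 distinct
  SciFi: 2 distinct
  Thriller: 1 distinct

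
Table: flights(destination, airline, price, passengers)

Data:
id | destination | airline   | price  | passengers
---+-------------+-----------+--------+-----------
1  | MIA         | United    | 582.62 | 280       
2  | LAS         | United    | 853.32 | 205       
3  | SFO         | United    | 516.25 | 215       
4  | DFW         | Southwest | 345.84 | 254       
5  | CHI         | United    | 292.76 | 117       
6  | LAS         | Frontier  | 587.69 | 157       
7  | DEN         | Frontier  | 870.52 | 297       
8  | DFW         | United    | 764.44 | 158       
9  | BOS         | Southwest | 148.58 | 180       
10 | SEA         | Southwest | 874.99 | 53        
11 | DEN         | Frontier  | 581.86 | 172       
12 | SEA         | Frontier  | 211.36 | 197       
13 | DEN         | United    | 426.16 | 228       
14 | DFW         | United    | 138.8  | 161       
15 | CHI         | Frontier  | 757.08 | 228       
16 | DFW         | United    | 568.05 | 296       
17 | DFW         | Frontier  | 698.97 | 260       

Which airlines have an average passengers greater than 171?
SELECT airline, AVG(passengers)
FROM flights
GROUP BY airline
HAVING AVG(passengers) > 171

Result:
  Frontier: avg=218.50
  United: avg=207.50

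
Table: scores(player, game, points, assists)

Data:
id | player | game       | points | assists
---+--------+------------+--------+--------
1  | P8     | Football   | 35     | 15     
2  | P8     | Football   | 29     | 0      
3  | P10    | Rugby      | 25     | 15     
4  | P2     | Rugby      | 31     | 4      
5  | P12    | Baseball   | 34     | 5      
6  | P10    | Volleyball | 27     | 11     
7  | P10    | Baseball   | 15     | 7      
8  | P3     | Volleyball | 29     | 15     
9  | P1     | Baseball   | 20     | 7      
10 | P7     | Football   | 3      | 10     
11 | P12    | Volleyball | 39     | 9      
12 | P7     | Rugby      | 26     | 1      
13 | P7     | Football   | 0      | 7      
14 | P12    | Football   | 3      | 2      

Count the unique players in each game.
SELECT game, COUNT(DISTINCT player)
FROM scores
GROUP BY game

Result:
  Baseball: 3 distinct
  Football: 3 distinct
  Rugby: 3 distinct
  Volleyball: 3 distinct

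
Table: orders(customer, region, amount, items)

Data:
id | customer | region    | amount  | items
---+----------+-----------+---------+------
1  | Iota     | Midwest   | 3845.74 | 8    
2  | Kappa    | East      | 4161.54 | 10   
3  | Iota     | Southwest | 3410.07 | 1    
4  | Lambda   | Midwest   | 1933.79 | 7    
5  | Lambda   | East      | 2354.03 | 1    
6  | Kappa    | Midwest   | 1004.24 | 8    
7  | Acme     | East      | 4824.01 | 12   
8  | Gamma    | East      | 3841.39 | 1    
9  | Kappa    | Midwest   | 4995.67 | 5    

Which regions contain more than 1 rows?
SELECT region, COUNT(*) as cnt
FROM orders
GROUP BY region
HAVING COUNT(*) > 1

Result:
  East: 4
  Midwest: 4

Note: HAVING filters groups after aggregation, WHERE filters rows before.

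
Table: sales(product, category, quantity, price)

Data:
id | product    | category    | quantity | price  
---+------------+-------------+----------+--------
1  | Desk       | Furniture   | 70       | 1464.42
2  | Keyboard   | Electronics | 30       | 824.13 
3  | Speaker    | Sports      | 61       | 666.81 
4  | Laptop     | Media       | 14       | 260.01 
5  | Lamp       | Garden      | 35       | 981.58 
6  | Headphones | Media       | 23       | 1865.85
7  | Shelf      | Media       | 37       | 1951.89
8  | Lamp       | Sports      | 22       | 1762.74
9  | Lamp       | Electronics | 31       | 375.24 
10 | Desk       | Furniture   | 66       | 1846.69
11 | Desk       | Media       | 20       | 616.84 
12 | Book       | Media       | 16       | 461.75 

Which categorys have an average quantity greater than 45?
SELECT category, AVG(quantity)
FROM sales
GROUP BY category
HAVING AVG(quantity) > 45

Result:
  Furniture: avg=68.00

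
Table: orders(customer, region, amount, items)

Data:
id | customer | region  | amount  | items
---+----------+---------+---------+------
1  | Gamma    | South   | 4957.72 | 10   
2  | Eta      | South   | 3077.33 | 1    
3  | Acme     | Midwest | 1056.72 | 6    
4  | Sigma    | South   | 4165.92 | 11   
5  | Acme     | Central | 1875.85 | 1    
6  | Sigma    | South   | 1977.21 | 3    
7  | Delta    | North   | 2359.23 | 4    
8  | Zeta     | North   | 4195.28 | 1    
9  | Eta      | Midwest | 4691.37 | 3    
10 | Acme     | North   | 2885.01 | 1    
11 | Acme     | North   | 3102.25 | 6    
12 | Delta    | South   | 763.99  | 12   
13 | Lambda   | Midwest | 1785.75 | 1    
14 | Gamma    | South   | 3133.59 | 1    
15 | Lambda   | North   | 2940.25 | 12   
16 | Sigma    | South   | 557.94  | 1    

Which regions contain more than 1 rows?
SELECT region, COUNT(*) as cnt
FROM orders
GROUP BY region
HAVING COUNT(*) > 1

Result:
  Midwest: 3
  North: 5
  South: 7

Note: HAVING filters groups after aggregation, WHERE filters rows before.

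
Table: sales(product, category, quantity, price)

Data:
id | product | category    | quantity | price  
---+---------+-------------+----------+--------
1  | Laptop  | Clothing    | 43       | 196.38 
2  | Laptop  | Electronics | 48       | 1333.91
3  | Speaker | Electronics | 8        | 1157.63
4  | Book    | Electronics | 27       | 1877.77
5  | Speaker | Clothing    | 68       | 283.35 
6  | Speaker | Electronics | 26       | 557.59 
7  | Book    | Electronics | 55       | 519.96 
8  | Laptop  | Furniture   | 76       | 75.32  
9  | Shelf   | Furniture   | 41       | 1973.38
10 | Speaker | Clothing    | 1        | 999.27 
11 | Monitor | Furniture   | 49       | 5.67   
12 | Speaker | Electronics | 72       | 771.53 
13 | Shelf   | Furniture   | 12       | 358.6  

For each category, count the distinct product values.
SELECT category, COUNT(DISTINCT product)
FROM sales
GROUP BY category

Result:
  Clothing: 2 distinct
  Electronics: 3 distinct
  Furniture: 3 distinct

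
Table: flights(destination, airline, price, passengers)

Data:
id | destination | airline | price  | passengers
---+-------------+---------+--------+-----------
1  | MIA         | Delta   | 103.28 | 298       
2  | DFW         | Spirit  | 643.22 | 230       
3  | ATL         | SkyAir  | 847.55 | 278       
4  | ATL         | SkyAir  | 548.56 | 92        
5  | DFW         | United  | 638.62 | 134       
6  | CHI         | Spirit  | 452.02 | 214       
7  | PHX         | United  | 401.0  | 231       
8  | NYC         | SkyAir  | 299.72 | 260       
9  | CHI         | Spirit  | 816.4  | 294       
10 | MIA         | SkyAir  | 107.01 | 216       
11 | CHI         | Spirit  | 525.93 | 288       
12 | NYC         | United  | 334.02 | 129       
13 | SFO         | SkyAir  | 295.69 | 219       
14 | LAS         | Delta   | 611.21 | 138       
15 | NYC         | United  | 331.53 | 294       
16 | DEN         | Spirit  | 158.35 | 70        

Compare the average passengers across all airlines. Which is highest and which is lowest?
SELECT airline, AVG(passengers)
FROM flights
GROUP BY airline
ORDER BY AVG(passengers)

All groups:
  United: 197.00
  SkyAir: 213.00
  Delta: 218.00
  Spirit: 219.20

Highest: Spirit (219.20)
Lowest: United (197.00)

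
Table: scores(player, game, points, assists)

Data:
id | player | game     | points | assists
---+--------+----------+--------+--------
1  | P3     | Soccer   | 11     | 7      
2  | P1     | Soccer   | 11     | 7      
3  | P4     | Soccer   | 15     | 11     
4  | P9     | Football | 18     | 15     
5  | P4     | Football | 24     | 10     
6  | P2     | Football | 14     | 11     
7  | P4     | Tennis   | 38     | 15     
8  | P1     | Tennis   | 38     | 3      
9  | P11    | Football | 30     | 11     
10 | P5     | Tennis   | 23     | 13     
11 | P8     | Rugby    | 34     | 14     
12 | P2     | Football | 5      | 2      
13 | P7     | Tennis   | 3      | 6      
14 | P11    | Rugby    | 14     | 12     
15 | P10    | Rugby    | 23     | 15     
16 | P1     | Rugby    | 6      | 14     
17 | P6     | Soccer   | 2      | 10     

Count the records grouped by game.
SELECT game, COUNT(*) as count
FROM scores
GROUP BY game

Result:
  Football: 5
  Rugby: 4
  Soccer: 4
  Tennis: 4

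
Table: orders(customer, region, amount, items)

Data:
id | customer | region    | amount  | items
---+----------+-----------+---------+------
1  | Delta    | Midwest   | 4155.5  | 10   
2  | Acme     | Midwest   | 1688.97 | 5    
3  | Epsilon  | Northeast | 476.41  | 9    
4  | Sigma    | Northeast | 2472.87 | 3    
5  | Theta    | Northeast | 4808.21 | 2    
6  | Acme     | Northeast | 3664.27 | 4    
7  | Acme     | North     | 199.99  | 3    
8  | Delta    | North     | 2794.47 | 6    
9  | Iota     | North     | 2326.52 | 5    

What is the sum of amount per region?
SELECT region, SUM(amount) as result
FROM orders
GROUP BY region

Result:
  Midwest: 5844.47
  North: 5320.98
  Northeast: 11421.76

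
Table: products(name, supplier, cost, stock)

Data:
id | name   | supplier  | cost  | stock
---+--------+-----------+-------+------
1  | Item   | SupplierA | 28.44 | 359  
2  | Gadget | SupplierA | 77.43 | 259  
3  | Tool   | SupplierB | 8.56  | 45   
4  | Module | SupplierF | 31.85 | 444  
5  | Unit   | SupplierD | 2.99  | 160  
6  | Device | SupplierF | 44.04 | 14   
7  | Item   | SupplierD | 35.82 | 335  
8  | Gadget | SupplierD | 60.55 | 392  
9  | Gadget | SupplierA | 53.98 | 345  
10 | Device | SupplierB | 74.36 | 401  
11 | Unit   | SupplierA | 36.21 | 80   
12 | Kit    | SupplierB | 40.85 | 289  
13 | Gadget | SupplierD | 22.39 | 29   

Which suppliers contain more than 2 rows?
SELECT supplier, COUNT(*) as cnt
FROM products
GROUP BY supplier
HAVING COUNT(*) > 2

Result:
  SupplierA: 4
  SupplierB: 3
  SupplierD: 4

Note: HAVING filters groups after aggregation, WHERE filters rows before.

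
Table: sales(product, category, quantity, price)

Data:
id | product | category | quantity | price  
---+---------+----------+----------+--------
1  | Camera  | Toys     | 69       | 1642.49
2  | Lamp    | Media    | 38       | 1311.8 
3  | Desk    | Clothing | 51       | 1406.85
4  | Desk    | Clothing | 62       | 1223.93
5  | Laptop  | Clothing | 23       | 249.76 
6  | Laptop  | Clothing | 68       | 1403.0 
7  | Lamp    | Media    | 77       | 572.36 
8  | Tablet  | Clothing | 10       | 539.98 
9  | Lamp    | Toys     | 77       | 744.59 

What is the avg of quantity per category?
SELECT category, AVG(quantity) as result
FROM sales
GROUP BY category

Result:
  Clothing: 42.80
  Media: 57.50
  Toys: 73.00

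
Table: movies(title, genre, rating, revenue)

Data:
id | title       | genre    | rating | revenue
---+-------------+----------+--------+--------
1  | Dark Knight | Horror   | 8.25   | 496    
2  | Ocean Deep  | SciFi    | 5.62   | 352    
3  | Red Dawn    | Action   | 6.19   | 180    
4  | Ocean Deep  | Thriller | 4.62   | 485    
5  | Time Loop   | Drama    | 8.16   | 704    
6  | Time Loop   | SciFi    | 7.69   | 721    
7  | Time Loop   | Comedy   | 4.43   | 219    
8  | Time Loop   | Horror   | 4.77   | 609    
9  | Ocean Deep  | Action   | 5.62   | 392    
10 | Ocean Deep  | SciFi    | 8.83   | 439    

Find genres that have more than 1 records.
SELECT genre, COUNT(*) as cnt
FROM movies
GROUP BY genre
HAVING COUNT(*) > 1

Result:
  Action: 2
  Horror: 2
  SciFi: 3

Note: HAVING filters groups after aggregation, WHERE filters rows before.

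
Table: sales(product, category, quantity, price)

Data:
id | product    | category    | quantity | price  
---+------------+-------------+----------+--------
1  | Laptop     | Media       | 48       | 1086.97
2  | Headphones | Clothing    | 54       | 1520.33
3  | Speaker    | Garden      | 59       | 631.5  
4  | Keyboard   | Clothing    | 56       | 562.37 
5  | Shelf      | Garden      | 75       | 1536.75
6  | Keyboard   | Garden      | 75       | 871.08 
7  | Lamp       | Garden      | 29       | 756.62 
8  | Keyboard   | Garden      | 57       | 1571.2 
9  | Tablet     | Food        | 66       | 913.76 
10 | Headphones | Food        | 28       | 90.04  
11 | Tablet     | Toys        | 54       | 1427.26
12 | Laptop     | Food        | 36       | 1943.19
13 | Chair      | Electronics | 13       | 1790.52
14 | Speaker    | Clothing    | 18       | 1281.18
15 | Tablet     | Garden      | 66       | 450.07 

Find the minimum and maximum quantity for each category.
SELECT category, MIN(quantity), MAX(quantity)
FROM sales
GROUP BY category

Result:
  Clothing: min=18, max=56
  Electronics: min=13, max=13
  Food: min=28, max=66
  Garden: min=29, max=75
  Media: min=48, max=48
  Toys: min=54, max=54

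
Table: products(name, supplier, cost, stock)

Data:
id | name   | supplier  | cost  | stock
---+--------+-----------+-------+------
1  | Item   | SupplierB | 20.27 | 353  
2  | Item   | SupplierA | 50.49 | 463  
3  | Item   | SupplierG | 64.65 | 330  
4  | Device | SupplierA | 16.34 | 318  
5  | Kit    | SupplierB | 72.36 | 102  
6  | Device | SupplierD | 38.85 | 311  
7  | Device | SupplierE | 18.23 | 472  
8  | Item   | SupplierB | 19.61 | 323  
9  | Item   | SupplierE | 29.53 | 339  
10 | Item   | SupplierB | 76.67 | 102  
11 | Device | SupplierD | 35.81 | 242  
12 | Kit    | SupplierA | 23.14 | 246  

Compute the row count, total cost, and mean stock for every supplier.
SELECT supplier,
       COUNT(*) as cnt,
       SUM(cost) as total_cost,
       AVG(stock) as avg_stock
FROM products
GROUP BY supplier

Result:
  SupplierA: 3 records, 89.97 total cost, 342.33 avg stock
  SupplierB: 4 records, 188.91 total cost, 220.00 avg stock
  SupplierD: 2 records, 74.66 total cost, 276.50 avg stock
  SupplierE: 2 records, 47.76 total cost, 405.50 avg stock
  SupplierG: 1 records, 64.65 total cost, 330.00 avg stock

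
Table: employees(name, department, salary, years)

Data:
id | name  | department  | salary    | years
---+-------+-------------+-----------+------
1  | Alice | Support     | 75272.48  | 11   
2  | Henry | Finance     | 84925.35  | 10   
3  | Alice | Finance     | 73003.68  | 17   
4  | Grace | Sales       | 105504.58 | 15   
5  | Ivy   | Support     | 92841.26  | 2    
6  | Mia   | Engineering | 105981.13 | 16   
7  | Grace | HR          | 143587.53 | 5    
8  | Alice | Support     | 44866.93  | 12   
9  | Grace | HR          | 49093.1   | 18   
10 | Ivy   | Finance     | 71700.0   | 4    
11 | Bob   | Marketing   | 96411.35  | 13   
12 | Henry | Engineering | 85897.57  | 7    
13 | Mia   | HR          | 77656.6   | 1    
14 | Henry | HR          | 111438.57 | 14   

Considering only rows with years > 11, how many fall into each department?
SELECT department, COUNT(*)
FROM employees
WHERE years > 11
GROUP BY department

Note: WHERE filters rows before grouping.

Result:
  Engineering: 1
  Finance: 1
  HR: 2
  Marketing: 1
  Sales: 1
  Support: 1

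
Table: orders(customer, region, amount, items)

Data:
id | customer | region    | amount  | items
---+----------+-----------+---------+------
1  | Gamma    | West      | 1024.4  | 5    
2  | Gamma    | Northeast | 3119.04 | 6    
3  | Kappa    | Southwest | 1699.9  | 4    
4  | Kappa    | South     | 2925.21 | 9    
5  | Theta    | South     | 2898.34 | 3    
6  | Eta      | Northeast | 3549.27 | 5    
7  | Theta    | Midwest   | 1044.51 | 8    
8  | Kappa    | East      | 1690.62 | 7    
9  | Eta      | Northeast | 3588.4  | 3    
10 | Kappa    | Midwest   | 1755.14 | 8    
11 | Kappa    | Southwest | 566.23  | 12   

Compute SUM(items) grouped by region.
SELECT region, SUM(items) as result
FROM orders
GROUP BY region

Result:
  East: 7
  Midwest: 16
  Northeast: 14
  South: 12
  Southwest: 16
  West: 5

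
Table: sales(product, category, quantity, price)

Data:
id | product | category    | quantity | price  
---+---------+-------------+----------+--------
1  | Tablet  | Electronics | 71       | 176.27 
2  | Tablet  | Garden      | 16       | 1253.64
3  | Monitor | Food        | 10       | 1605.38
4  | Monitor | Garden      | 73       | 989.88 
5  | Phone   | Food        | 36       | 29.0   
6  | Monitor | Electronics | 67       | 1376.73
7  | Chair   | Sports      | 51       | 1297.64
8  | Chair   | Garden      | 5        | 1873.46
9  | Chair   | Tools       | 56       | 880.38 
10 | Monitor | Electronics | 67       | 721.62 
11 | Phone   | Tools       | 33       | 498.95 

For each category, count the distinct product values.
SELECT category, COUNT(DISTINCT product)
FROM sales
GROUP BY category

Result:
  Electronics: 2 distinct
  Food: 2 distinct
  Garden: 3 distinct
  Sports: 1 distinct
  Tools: 2 distinct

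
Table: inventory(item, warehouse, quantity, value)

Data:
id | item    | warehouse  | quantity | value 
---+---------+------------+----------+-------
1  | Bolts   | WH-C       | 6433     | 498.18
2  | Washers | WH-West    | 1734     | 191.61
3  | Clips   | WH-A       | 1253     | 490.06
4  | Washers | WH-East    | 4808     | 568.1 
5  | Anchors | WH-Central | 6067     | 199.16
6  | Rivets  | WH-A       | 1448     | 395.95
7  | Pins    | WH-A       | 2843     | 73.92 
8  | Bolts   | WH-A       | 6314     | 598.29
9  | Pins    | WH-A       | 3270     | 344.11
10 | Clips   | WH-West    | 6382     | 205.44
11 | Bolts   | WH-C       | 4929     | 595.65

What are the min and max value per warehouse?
SELECT warehouse, MIN(value), MAX(value)
FROM inventory
GROUP BY warehouse

Result:
  WH-A: min=73.92, max=598.29
  WH-C: min=498.18, max=595.65
  WH-Central: min=199.16, max=199.16
  WH-East: min=568.10, max=568.10
  WH-West: min=191.61, max=205.44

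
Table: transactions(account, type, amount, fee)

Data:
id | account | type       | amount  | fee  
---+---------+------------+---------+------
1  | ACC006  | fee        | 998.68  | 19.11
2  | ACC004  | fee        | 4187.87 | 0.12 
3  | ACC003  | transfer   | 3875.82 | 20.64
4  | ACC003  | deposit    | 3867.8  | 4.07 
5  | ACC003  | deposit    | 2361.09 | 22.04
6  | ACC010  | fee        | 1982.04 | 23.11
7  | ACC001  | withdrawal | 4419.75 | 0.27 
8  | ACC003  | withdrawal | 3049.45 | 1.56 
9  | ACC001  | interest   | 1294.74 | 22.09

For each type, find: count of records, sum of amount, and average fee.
SELECT type,
       COUNT(*) as cnt,
       SUM(amount) as total_amount,
       AVG(fee) as avg_fee
FROM transactions
GROUP BY type

Result:
  deposit: 2 records, 6228.89 total amount, 13.06 avg fee
  fee: 3 records, 7168.59 total amount, 14.11 avg fee
  interest: 1 records, 1294.74 total amount, 22.09 avg fee
  transfer: 1 records, 3875.82 total amount, 20.64 avg fee
  withdrawal: 2 records, 7469.20 total amount, 0.92 avg fee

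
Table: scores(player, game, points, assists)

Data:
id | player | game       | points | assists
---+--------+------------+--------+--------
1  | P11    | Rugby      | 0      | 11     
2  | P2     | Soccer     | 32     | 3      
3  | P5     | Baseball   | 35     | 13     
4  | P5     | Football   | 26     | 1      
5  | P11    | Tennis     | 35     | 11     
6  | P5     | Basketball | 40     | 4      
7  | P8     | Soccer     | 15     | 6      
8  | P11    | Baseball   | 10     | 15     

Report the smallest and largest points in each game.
SELECT game, MIN(points), MAX(points)
FROM scores
GROUP BY game

Result:
  Baseball: min=10, max=35
  Basketball: min=40, max=40
  Football: min=26, max=26
  Rugby: min=0, max=0
  Soccer: min=15, max=32
  Tennis: min=35, max=35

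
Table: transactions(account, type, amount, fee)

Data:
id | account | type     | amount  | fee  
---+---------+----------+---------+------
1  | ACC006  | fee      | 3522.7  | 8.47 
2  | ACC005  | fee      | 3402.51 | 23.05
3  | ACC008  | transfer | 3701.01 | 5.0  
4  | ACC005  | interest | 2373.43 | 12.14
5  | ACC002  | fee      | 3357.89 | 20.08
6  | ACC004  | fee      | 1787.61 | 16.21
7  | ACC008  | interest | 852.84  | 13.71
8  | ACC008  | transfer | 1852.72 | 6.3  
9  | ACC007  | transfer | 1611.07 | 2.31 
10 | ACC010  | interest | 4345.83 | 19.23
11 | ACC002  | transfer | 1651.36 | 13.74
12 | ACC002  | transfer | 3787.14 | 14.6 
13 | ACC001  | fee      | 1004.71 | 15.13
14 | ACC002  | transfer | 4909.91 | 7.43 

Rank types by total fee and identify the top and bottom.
SELECT type, SUM(fee)
FROM transactions
GROUP BY type
ORDER BY SUM(fee)

All groups:
  interest: 45.08
  transfer: 49.38
  fee: 82.94

Highest: fee (82.94)
Lowest: interest (45.08)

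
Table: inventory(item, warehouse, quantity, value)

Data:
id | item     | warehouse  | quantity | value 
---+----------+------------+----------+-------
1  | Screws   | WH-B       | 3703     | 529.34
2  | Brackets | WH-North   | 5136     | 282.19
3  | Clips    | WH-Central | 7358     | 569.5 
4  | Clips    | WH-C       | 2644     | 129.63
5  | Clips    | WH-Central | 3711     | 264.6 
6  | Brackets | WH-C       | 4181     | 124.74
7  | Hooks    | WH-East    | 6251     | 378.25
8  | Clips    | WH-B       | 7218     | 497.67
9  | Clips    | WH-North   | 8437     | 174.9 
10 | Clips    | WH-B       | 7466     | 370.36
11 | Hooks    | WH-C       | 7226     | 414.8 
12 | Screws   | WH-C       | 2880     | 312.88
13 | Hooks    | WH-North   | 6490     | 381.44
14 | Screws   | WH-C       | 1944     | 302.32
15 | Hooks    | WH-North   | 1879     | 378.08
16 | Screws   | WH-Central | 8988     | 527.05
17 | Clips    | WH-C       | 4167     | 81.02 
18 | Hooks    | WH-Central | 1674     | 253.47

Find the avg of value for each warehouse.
SELECT warehouse, AVG(value) as result
FROM inventory
GROUP BY warehouse

Result:
  WH-B: 465.79
  WH-C: 227.57
  WH-Central: 403.66
  WH-East: 378.25
  WH-North: 304.15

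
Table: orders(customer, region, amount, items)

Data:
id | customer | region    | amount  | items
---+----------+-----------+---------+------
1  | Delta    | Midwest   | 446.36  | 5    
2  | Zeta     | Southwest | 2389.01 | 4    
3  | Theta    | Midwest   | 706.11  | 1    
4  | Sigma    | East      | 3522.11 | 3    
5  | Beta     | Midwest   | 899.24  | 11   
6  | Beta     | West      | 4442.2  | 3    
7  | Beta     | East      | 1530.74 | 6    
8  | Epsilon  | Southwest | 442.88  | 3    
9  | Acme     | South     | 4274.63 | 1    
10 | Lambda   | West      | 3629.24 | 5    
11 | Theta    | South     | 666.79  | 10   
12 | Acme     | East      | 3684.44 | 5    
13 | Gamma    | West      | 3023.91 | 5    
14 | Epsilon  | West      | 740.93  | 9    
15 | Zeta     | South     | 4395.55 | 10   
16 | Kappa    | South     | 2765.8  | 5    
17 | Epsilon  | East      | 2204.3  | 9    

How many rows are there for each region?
SELECT region, COUNT(*) as count
FROM orders
GROUP BY region

Result:
  East: 4
  Midwest: 3
  South: 4
  Southwest: 2
  West: 4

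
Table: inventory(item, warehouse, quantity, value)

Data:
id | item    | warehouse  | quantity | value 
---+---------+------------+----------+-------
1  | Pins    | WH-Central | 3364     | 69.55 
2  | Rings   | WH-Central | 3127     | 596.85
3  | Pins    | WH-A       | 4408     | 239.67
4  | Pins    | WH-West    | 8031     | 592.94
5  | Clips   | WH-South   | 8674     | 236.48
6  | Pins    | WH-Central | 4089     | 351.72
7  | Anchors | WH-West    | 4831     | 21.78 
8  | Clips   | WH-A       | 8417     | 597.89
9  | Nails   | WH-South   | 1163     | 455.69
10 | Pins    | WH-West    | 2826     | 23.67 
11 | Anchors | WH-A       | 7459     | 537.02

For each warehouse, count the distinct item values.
SELECT warehouse, COUNT(DISTINCT item)
FROM inventory
GROUP BY warehouse

Result:
  WH-A: 3 distinct
  WH-Central: 2 distinct
  WH-South: 2 distinct
  WH-West: 2 distinct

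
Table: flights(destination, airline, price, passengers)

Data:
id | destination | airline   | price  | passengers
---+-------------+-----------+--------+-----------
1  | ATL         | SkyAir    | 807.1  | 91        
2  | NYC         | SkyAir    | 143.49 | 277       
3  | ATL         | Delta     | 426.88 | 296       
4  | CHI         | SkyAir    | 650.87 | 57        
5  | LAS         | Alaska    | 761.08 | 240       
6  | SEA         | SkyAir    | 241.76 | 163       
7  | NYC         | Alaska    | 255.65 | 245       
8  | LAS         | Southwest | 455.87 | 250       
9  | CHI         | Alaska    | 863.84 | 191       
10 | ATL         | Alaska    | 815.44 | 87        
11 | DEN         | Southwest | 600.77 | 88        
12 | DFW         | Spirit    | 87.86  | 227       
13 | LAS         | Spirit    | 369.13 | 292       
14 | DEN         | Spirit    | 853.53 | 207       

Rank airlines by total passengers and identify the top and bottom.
SELECT airline, SUM(passengers)
FROM flights
GROUP BY airline
ORDER BY SUM(passengers)

All groups:
  Delta: 296
  Southwest: 338
  SkyAir: 588
  Spirit: 726
  Alaska: 763

Highest: Alaska (763)
Lowest: Delta (296)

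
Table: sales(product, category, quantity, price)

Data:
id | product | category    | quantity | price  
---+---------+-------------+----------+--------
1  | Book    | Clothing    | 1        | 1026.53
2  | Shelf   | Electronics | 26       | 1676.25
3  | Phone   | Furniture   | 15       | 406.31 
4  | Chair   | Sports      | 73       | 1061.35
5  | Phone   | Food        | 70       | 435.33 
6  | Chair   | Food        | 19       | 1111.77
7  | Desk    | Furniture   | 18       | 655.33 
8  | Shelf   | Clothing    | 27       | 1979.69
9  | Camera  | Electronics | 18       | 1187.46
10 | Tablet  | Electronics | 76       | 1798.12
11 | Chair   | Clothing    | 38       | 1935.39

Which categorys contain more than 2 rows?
SELECT category, COUNT(*) as cnt
FROM sales
GROUP BY category
HAVING COUNT(*) > 2

Result:
  Clothing: 3
  Electronics: 3

Note: HAVING filters groups after aggregation, WHERE filters rows before.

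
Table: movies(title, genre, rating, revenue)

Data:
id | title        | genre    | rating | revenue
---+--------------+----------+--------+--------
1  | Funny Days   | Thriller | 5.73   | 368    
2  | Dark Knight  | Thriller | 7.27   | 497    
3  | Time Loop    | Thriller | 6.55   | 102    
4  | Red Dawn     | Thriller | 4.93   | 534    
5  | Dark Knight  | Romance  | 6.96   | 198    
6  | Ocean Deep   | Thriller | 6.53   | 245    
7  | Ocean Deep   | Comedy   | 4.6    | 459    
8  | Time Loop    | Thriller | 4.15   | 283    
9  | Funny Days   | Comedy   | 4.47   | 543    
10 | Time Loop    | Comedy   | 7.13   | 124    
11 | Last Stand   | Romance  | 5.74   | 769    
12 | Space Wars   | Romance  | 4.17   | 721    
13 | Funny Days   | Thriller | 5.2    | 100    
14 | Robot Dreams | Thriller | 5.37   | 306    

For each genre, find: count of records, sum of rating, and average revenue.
SELECT genre,
       COUNT(*) as cnt,
       SUM(rating) as total_rating,
       AVG(revenue) as avg_revenue
FROM movies
GROUP BY genre

Result:
  Comedy: 3 records, 16.20 total rating, 375.33 avg revenue
  Romance: 3 records, 16.87 total rating, 562.67 avg revenue
  Thriller: 8 records, 45.73 total rating, 304.38 avg revenue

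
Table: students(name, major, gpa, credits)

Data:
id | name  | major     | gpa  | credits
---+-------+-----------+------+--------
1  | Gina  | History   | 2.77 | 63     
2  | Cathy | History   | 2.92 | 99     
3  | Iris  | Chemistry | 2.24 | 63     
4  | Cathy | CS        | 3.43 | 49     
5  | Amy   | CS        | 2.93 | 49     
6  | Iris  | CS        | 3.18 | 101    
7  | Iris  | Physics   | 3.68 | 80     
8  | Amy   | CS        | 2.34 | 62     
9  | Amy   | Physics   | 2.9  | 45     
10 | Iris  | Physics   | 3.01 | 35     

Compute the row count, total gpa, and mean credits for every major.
SELECT major,
       COUNT(*) as cnt,
       SUM(gpa) as total_gpa,
       AVG(credits) as avg_credits
FROM students
GROUP BY major

Result:
  CS: 4 records, 11.88 total gpa, 65.25 avg credits
  Chemistry: 1 records, 2.24 total gpa, 63.00 avg credits
  History: 2 records, 5.69 total gpa, 81.00 avg credits
  Physics: 3 records, 9.59 total gpa, 53.33 avg credits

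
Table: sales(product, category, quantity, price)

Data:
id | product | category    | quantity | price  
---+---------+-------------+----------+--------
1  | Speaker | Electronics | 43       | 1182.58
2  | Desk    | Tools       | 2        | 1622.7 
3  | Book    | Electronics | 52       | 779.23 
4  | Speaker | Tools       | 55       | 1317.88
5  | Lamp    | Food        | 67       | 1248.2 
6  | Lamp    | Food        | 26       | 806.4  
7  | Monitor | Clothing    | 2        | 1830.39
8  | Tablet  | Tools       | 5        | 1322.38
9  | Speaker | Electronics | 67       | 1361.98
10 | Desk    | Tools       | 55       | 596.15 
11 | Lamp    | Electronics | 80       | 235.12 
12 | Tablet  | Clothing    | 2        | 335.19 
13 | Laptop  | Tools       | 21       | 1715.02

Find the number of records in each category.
SELECT category, COUNT(*) as count
FROM sales
GROUP BY category

Result:
  Clothing: 2
  Electronics: 4
  Food: 2
  Tools: 5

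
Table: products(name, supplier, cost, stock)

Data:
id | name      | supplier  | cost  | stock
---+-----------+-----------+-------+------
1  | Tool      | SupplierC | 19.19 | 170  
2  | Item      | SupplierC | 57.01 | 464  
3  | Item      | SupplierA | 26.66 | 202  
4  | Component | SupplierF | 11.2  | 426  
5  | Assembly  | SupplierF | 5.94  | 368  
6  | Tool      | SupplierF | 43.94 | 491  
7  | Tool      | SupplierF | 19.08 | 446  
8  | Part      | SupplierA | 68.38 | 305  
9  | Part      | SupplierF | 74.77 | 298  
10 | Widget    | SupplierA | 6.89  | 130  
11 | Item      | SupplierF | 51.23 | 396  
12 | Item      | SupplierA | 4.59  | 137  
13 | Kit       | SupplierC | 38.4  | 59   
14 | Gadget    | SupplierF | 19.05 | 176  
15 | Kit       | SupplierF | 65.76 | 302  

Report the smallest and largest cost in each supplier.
SELECT supplier, MIN(cost), MAX(cost)
FROM products
GROUP BY supplier

Result:
  SupplierA: min=4.59, max=68.38
  SupplierC: min=19.19, max=57.01
  SupplierF: min=5.94, max=74.77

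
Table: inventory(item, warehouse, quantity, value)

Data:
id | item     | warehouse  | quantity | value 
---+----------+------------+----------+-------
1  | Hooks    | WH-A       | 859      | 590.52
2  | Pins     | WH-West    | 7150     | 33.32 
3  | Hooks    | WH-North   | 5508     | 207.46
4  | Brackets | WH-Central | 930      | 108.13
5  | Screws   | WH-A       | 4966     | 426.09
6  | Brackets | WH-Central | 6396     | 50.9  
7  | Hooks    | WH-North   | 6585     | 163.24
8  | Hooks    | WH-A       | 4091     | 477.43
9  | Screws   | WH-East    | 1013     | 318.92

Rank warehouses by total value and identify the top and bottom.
SELECT warehouse, SUM(value)
FROM inventory
GROUP BY warehouse
ORDER BY SUM(value)

All groups:
  WH-West: 33.32
  WH-Central: 159.03
  WH-East: 318.92
  WH-North: 370.70
  WH-A: 1494.04

Highest: WH-A (1494.04)
Lowest: WH-West (33.32)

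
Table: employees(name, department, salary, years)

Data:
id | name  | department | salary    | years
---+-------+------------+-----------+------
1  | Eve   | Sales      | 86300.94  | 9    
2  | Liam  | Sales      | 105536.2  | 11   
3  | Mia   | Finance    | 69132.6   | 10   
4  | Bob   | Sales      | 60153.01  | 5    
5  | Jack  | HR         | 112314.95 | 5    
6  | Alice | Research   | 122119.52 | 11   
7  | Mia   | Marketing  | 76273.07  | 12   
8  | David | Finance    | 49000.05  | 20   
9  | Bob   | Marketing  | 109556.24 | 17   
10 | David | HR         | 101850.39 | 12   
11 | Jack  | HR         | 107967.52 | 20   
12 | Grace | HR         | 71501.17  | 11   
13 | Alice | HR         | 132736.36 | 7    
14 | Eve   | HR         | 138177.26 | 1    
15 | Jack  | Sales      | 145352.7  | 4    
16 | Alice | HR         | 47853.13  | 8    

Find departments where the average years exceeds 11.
SELECT department, AVG(years)
FROM employees
GROUP BY department
HAVING AVG(years) > 11

Result:
  Finance: avg=15.00
  Marketing: avg=14.50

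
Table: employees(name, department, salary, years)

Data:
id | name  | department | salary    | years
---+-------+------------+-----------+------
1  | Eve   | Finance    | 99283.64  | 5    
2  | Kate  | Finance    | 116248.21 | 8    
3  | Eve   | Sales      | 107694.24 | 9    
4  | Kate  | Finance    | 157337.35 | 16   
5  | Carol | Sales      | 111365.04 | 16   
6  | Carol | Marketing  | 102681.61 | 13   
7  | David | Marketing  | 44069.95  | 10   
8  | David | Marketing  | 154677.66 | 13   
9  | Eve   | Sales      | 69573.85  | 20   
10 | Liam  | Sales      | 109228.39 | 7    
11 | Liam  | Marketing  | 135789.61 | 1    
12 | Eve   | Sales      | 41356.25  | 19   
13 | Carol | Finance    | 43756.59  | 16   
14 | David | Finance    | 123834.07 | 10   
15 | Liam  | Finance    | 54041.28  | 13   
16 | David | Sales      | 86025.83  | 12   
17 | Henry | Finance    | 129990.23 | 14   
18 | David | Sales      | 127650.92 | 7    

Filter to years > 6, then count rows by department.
SELECT department, COUNT(*)
FROM employees
WHERE years > 6
GROUP BY department

Note: WHERE filters rows before grouping.

Result:
  Finance: 6
  Marketing: 3
  Sales: 7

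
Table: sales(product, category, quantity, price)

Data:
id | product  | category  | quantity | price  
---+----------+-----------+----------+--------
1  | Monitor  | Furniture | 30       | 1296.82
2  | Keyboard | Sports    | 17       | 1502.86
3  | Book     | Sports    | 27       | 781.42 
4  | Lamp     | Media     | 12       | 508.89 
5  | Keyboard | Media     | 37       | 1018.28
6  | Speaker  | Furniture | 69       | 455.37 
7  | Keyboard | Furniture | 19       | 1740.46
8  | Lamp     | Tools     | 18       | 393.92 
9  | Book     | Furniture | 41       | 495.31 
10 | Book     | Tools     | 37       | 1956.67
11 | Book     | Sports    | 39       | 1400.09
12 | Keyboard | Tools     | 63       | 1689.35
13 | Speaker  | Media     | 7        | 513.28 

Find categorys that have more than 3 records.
SELECT category, COUNT(*) as cnt
FROM sales
GROUP BY category
HAVING COUNT(*) > 3

Result:
  Furniture: 4

Note: HAVING filters groups after aggregation, WHERE filters rows before.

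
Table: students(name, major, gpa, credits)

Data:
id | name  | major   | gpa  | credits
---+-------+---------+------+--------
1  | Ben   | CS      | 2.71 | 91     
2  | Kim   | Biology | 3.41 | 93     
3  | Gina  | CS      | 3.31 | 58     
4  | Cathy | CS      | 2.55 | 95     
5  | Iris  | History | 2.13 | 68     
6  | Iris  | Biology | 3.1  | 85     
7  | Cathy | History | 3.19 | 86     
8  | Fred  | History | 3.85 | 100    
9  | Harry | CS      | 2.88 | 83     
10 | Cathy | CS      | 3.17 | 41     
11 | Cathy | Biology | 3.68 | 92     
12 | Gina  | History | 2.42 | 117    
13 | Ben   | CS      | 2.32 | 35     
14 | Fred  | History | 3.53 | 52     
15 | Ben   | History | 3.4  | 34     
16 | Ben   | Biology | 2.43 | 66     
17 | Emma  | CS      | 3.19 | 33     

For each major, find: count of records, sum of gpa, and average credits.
SELECT major,
       COUNT(*) as cnt,
       SUM(gpa) as total_gpa,
       AVG(credits) as avg_credits
FROM students
GROUP BY major

Result:
  Biology: 4 records, 12.62 total gpa, 84.00 avg credits
  CS: 7 records, 20.13 total gpa, 62.29 avg credits
  History: 6 records, 18.52 total gpa, 76.17 avg credits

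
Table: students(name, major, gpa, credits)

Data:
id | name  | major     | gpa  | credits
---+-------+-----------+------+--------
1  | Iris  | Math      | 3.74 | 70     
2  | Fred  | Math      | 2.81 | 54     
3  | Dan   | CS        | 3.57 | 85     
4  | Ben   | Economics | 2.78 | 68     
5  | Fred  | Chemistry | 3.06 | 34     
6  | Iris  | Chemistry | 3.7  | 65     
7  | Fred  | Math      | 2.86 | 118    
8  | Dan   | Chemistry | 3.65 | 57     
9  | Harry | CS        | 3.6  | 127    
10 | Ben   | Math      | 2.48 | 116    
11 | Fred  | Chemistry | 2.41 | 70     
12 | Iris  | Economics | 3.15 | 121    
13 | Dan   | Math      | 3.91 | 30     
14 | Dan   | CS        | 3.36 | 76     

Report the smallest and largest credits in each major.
SELECT major, MIN(credits), MAX(credits)
FROM students
GROUP BY major

Result:
  CS: min=76, max=127
  Chemistry: min=34, max=70
  Economics: min=68, max=121
  Math: min=30, max=118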